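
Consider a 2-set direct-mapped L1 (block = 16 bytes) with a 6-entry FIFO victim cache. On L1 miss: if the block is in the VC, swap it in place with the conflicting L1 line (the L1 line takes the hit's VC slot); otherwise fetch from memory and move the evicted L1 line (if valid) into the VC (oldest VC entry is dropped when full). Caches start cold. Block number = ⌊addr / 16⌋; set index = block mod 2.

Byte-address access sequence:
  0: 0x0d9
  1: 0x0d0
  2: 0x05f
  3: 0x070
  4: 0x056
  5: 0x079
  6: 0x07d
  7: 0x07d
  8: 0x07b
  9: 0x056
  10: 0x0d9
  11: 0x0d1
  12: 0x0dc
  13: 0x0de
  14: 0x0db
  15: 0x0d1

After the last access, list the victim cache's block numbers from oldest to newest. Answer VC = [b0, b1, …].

#0 0xd9→b13/s1 MISS; vc=[]
#1 0xd0→b13/s1 L1-HIT; vc=[]
#2 0x5f→b5/s1 MISS; vc=[13]
#3 0x70→b7/s1 MISS; vc=[13,5]
#4 0x56→b5/s1 VC-HIT; vc=[13,7]
#5 0x79→b7/s1 VC-HIT; vc=[13,5]
#6 0x7d→b7/s1 L1-HIT; vc=[13,5]
#7 0x7d→b7/s1 L1-HIT; vc=[13,5]
#8 0x7b→b7/s1 L1-HIT; vc=[13,5]
#9 0x56→b5/s1 VC-HIT; vc=[13,7]
#10 0xd9→b13/s1 VC-HIT; vc=[5,7]
#11 0xd1→b13/s1 L1-HIT; vc=[5,7]
#12 0xdc→b13/s1 L1-HIT; vc=[5,7]
#13 0xde→b13/s1 L1-HIT; vc=[5,7]
#14 0xdb→b13/s1 L1-HIT; vc=[5,7]
#15 0xd1→b13/s1 L1-HIT; vc=[5,7]

VC = [5, 7]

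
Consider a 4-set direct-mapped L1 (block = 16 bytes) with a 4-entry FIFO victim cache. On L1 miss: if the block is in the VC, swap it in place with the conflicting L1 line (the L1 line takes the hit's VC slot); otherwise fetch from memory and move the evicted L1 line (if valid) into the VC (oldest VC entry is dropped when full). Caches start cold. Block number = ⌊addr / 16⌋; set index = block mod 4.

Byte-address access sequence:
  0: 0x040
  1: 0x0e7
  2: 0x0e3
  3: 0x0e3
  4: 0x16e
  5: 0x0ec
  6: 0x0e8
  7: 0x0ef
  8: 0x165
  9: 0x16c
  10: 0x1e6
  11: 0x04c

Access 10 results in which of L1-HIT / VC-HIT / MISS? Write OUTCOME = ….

OUTCOME = MISS

#0 0x40→b4/s0 MISS; vc=[]
#1 0xe7→b14/s2 MISS; vc=[]
#2 0xe3→b14/s2 L1-HIT; vc=[]
#3 0xe3→b14/s2 L1-HIT; vc=[]
#4 0x16e→b22/s2 MISS; vc=[14]
#5 0xec→b14/s2 VC-HIT; vc=[22]
#6 0xe8→b14/s2 L1-HIT; vc=[22]
#7 0xef→b14/s2 L1-HIT; vc=[22]
#8 0x165→b22/s2 VC-HIT; vc=[14]
#9 0x16c→b22/s2 L1-HIT; vc=[14]
#10 0x1e6→b30/s2 MISS; vc=[14,22]
#11 0x4c→b4/s0 L1-HIT; vc=[14,22]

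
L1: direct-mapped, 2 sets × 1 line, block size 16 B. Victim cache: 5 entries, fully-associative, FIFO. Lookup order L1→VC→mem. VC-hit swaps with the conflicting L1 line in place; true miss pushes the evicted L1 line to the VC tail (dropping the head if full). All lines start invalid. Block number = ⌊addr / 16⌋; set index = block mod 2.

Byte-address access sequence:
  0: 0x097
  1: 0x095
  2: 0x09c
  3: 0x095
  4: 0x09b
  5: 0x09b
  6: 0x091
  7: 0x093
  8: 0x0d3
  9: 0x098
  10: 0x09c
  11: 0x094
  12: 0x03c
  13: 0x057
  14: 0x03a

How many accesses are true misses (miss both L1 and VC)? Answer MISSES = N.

MISSES = 4

  [0] addr=0x97 blk=9 s=1: MISS | VC []
  [1] addr=0x95 blk=9 s=1: L1-HIT | VC []
  [2] addr=0x9c blk=9 s=1: L1-HIT | VC []
  [3] addr=0x95 blk=9 s=1: L1-HIT | VC []
  [4] addr=0x9b blk=9 s=1: L1-HIT | VC []
  [5] addr=0x9b blk=9 s=1: L1-HIT | VC []
  [6] addr=0x91 blk=9 s=1: L1-HIT | VC []
  [7] addr=0x93 blk=9 s=1: L1-HIT | VC []
  [8] addr=0xd3 blk=13 s=1: MISS | VC [9]
  [9] addr=0x98 blk=9 s=1: VC-HIT | VC [13]
  [10] addr=0x9c blk=9 s=1: L1-HIT | VC [13]
  [11] addr=0x94 blk=9 s=1: L1-HIT | VC [13]
  [12] addr=0x3c blk=3 s=1: MISS | VC [13, 9]
  [13] addr=0x57 blk=5 s=1: MISS | VC [13, 9, 3]
  [14] addr=0x3a blk=3 s=1: VC-HIT | VC [13, 9, 5]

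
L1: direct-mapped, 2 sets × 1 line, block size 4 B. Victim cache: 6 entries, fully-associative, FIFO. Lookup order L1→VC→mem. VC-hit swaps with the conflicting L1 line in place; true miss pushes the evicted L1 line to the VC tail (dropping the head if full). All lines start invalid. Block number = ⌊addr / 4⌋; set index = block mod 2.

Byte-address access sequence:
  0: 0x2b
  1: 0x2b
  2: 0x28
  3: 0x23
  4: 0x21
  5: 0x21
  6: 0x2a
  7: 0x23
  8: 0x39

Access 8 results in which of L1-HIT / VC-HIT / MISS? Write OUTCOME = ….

OUTCOME = MISS

0: 0x2b (blk 10, set 0) → MISS  vc=[]
1: 0x2b (blk 10, set 0) → L1-HIT  vc=[]
2: 0x28 (blk 10, set 0) → L1-HIT  vc=[]
3: 0x23 (blk 8, set 0) → MISS  vc=[10]
4: 0x21 (blk 8, set 0) → L1-HIT  vc=[10]
5: 0x21 (blk 8, set 0) → L1-HIT  vc=[10]
6: 0x2a (blk 10, set 0) → VC-HIT  vc=[8]
7: 0x23 (blk 8, set 0) → VC-HIT  vc=[10]
8: 0x39 (blk 14, set 0) → MISS  vc=[10, 8]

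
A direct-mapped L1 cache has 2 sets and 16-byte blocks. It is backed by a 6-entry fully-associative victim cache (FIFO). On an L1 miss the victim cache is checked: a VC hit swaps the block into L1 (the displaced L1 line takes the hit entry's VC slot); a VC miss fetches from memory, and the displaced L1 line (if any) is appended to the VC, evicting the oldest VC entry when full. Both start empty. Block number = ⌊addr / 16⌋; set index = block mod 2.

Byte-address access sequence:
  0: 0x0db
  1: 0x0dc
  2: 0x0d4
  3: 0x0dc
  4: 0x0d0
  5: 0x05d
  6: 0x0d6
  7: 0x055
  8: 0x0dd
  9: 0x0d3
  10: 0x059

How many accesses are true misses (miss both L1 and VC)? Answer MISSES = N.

#0 0xdb→b13/s1 MISS; vc=[]
#1 0xdc→b13/s1 L1-HIT; vc=[]
#2 0xd4→b13/s1 L1-HIT; vc=[]
#3 0xdc→b13/s1 L1-HIT; vc=[]
#4 0xd0→b13/s1 L1-HIT; vc=[]
#5 0x5d→b5/s1 MISS; vc=[13]
#6 0xd6→b13/s1 VC-HIT; vc=[5]
#7 0x55→b5/s1 VC-HIT; vc=[13]
#8 0xdd→b13/s1 VC-HIT; vc=[5]
#9 0xd3→b13/s1 L1-HIT; vc=[5]
#10 0x59→b5/s1 VC-HIT; vc=[13]

MISSES = 2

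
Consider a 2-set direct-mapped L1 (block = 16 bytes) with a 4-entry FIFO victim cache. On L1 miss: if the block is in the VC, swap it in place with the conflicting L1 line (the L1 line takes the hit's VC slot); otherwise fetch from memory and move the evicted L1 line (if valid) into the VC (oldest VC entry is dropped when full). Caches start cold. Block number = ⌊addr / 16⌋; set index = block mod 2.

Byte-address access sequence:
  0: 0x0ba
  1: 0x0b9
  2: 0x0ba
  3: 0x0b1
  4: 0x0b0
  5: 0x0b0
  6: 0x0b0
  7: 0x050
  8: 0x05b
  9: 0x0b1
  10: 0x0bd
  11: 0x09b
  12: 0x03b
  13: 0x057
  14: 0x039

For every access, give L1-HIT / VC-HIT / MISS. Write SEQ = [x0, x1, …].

  [0] addr=0xba blk=11 s=1: MISS | VC []
  [1] addr=0xb9 blk=11 s=1: L1-HIT | VC []
  [2] addr=0xba blk=11 s=1: L1-HIT | VC []
  [3] addr=0xb1 blk=11 s=1: L1-HIT | VC []
  [4] addr=0xb0 blk=11 s=1: L1-HIT | VC []
  [5] addr=0xb0 blk=11 s=1: L1-HIT | VC []
  [6] addr=0xb0 blk=11 s=1: L1-HIT | VC []
  [7] addr=0x50 blk=5 s=1: MISS | VC [11]
  [8] addr=0x5b blk=5 s=1: L1-HIT | VC [11]
  [9] addr=0xb1 blk=11 s=1: VC-HIT | VC [5]
  [10] addr=0xbd blk=11 s=1: L1-HIT | VC [5]
  [11] addr=0x9b blk=9 s=1: MISS | VC [5, 11]
  [12] addr=0x3b blk=3 s=1: MISS | VC [5, 11, 9]
  [13] addr=0x57 blk=5 s=1: VC-HIT | VC [3, 11, 9]
  [14] addr=0x39 blk=3 s=1: VC-HIT | VC [5, 11, 9]

SEQ = [MISS, L1-HIT, L1-HIT, L1-HIT, L1-HIT, L1-HIT, L1-HIT, MISS, L1-HIT, VC-HIT, L1-HIT, MISS, MISS, VC-HIT, VC-HIT]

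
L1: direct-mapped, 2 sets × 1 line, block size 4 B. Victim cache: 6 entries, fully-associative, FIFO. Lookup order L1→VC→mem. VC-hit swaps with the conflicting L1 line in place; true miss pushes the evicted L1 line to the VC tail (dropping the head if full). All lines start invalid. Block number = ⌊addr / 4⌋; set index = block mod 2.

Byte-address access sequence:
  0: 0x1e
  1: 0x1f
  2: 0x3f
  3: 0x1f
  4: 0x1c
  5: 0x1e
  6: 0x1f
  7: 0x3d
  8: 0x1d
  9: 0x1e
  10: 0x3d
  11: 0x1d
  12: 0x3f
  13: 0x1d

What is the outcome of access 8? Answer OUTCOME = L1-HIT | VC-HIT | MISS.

OUTCOME = VC-HIT

0: 0x1e (blk 7, set 1) → MISS  vc=[]
1: 0x1f (blk 7, set 1) → L1-HIT  vc=[]
2: 0x3f (blk 15, set 1) → MISS  vc=[7]
3: 0x1f (blk 7, set 1) → VC-HIT  vc=[15]
4: 0x1c (blk 7, set 1) → L1-HIT  vc=[15]
5: 0x1e (blk 7, set 1) → L1-HIT  vc=[15]
6: 0x1f (blk 7, set 1) → L1-HIT  vc=[15]
7: 0x3d (blk 15, set 1) → VC-HIT  vc=[7]
8: 0x1d (blk 7, set 1) → VC-HIT  vc=[15]
9: 0x1e (blk 7, set 1) → L1-HIT  vc=[15]
10: 0x3d (blk 15, set 1) → VC-HIT  vc=[7]
11: 0x1d (blk 7, set 1) → VC-HIT  vc=[15]
12: 0x3f (blk 15, set 1) → VC-HIT  vc=[7]
13: 0x1d (blk 7, set 1) → VC-HIT  vc=[15]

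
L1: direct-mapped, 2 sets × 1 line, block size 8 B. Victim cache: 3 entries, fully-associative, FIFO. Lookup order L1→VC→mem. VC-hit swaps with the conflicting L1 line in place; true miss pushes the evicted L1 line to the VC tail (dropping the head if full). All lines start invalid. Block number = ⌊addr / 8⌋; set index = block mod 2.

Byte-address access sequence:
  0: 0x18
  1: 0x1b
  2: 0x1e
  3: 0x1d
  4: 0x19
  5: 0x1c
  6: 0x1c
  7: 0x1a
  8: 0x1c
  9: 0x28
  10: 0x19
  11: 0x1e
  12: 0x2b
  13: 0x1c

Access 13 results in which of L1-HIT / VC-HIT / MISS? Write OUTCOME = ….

OUTCOME = VC-HIT

0: 0x18 (blk 3, set 1) → MISS  vc=[]
1: 0x1b (blk 3, set 1) → L1-HIT  vc=[]
2: 0x1e (blk 3, set 1) → L1-HIT  vc=[]
3: 0x1d (blk 3, set 1) → L1-HIT  vc=[]
4: 0x19 (blk 3, set 1) → L1-HIT  vc=[]
5: 0x1c (blk 3, set 1) → L1-HIT  vc=[]
6: 0x1c (blk 3, set 1) → L1-HIT  vc=[]
7: 0x1a (blk 3, set 1) → L1-HIT  vc=[]
8: 0x1c (blk 3, set 1) → L1-HIT  vc=[]
9: 0x28 (blk 5, set 1) → MISS  vc=[3]
10: 0x19 (blk 3, set 1) → VC-HIT  vc=[5]
11: 0x1e (blk 3, set 1) → L1-HIT  vc=[5]
12: 0x2b (blk 5, set 1) → VC-HIT  vc=[3]
13: 0x1c (blk 3, set 1) → VC-HIT  vc=[5]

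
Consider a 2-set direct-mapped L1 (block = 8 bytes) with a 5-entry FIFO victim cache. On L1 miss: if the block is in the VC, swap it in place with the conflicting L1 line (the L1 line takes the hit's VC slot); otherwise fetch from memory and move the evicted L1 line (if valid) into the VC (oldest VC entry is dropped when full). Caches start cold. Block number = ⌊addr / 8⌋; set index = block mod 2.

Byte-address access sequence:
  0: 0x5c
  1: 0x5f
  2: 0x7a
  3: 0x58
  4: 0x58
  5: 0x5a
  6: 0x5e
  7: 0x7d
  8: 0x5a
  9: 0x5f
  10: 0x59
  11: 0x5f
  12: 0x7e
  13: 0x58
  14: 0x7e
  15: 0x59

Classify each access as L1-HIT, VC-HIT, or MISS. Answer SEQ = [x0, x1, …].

SEQ = [MISS, L1-HIT, MISS, VC-HIT, L1-HIT, L1-HIT, L1-HIT, VC-HIT, VC-HIT, L1-HIT, L1-HIT, L1-HIT, VC-HIT, VC-HIT, VC-HIT, VC-HIT]

  [0] addr=0x5c blk=11 s=1: MISS | VC []
  [1] addr=0x5f blk=11 s=1: L1-HIT | VC []
  [2] addr=0x7a blk=15 s=1: MISS | VC [11]
  [3] addr=0x58 blk=11 s=1: VC-HIT | VC [15]
  [4] addr=0x58 blk=11 s=1: L1-HIT | VC [15]
  [5] addr=0x5a blk=11 s=1: L1-HIT | VC [15]
  [6] addr=0x5e blk=11 s=1: L1-HIT | VC [15]
  [7] addr=0x7d blk=15 s=1: VC-HIT | VC [11]
  [8] addr=0x5a blk=11 s=1: VC-HIT | VC [15]
  [9] addr=0x5f blk=11 s=1: L1-HIT | VC [15]
  [10] addr=0x59 blk=11 s=1: L1-HIT | VC [15]
  [11] addr=0x5f blk=11 s=1: L1-HIT | VC [15]
  [12] addr=0x7e blk=15 s=1: VC-HIT | VC [11]
  [13] addr=0x58 blk=11 s=1: VC-HIT | VC [15]
  [14] addr=0x7e blk=15 s=1: VC-HIT | VC [11]
  [15] addr=0x59 blk=11 s=1: VC-HIT | VC [15]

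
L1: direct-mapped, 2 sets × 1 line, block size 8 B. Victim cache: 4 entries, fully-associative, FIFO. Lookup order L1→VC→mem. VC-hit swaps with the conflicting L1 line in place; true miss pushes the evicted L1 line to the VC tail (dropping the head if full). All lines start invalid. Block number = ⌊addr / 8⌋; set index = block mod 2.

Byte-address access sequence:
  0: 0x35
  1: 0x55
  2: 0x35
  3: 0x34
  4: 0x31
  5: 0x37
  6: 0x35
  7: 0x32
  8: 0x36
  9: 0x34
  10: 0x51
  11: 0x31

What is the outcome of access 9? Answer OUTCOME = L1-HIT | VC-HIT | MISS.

OUTCOME = L1-HIT

  [0] addr=0x35 blk=6 s=0: MISS | VC []
  [1] addr=0x55 blk=10 s=0: MISS | VC [6]
  [2] addr=0x35 blk=6 s=0: VC-HIT | VC [10]
  [3] addr=0x34 blk=6 s=0: L1-HIT | VC [10]
  [4] addr=0x31 blk=6 s=0: L1-HIT | VC [10]
  [5] addr=0x37 blk=6 s=0: L1-HIT | VC [10]
  [6] addr=0x35 blk=6 s=0: L1-HIT | VC [10]
  [7] addr=0x32 blk=6 s=0: L1-HIT | VC [10]
  [8] addr=0x36 blk=6 s=0: L1-HIT | VC [10]
  [9] addr=0x34 blk=6 s=0: L1-HIT | VC [10]
  [10] addr=0x51 blk=10 s=0: VC-HIT | VC [6]
  [11] addr=0x31 blk=6 s=0: VC-HIT | VC [10]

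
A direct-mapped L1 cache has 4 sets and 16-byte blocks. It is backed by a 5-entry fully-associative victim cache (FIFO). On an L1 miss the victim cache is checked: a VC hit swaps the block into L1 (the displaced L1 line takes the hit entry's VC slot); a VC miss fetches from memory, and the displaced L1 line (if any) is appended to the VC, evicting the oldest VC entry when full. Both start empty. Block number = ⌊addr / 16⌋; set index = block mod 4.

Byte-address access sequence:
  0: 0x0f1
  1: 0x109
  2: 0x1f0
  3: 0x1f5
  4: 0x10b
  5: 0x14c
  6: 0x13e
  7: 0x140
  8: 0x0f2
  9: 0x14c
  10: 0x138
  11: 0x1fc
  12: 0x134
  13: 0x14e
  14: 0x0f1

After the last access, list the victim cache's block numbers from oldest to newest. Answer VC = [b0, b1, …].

VC = [19, 16, 31]

#0 0xf1→b15/s3 MISS; vc=[]
#1 0x109→b16/s0 MISS; vc=[]
#2 0x1f0→b31/s3 MISS; vc=[15]
#3 0x1f5→b31/s3 L1-HIT; vc=[15]
#4 0x10b→b16/s0 L1-HIT; vc=[15]
#5 0x14c→b20/s0 MISS; vc=[15,16]
#6 0x13e→b19/s3 MISS; vc=[15,16,31]
#7 0x140→b20/s0 L1-HIT; vc=[15,16,31]
#8 0xf2→b15/s3 VC-HIT; vc=[19,16,31]
#9 0x14c→b20/s0 L1-HIT; vc=[19,16,31]
#10 0x138→b19/s3 VC-HIT; vc=[15,16,31]
#11 0x1fc→b31/s3 VC-HIT; vc=[15,16,19]
#12 0x134→b19/s3 VC-HIT; vc=[15,16,31]
#13 0x14e→b20/s0 L1-HIT; vc=[15,16,31]
#14 0xf1→b15/s3 VC-HIT; vc=[19,16,31]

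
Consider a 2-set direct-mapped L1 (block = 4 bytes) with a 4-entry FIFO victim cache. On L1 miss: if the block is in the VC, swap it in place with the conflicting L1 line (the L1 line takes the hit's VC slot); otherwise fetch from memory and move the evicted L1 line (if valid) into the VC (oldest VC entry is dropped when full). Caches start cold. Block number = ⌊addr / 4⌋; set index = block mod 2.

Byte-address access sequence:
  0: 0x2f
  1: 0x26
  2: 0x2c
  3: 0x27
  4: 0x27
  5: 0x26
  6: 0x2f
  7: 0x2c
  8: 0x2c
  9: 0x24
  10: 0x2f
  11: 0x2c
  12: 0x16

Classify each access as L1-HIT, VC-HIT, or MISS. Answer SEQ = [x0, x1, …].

SEQ = [MISS, MISS, VC-HIT, VC-HIT, L1-HIT, L1-HIT, VC-HIT, L1-HIT, L1-HIT, VC-HIT, VC-HIT, L1-HIT, MISS]

0: 0x2f (blk 11, set 1) → MISS  vc=[]
1: 0x26 (blk 9, set 1) → MISS  vc=[11]
2: 0x2c (blk 11, set 1) → VC-HIT  vc=[9]
3: 0x27 (blk 9, set 1) → VC-HIT  vc=[11]
4: 0x27 (blk 9, set 1) → L1-HIT  vc=[11]
5: 0x26 (blk 9, set 1) → L1-HIT  vc=[11]
6: 0x2f (blk 11, set 1) → VC-HIT  vc=[9]
7: 0x2c (blk 11, set 1) → L1-HIT  vc=[9]
8: 0x2c (blk 11, set 1) → L1-HIT  vc=[9]
9: 0x24 (blk 9, set 1) → VC-HIT  vc=[11]
10: 0x2f (blk 11, set 1) → VC-HIT  vc=[9]
11: 0x2c (blk 11, set 1) → L1-HIT  vc=[9]
12: 0x16 (blk 5, set 1) → MISS  vc=[9, 11]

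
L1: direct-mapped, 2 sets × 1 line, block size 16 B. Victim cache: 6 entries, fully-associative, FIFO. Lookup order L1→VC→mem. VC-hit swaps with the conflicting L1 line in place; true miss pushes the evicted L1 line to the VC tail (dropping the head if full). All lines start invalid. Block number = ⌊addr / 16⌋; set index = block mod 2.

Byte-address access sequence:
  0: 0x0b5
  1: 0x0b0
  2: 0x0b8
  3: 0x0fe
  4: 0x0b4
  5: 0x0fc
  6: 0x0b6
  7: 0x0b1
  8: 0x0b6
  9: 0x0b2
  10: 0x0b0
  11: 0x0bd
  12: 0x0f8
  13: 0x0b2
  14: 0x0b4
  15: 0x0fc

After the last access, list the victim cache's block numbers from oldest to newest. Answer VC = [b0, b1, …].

VC = [11]

#0 0xb5→b11/s1 MISS; vc=[]
#1 0xb0→b11/s1 L1-HIT; vc=[]
#2 0xb8→b11/s1 L1-HIT; vc=[]
#3 0xfe→b15/s1 MISS; vc=[11]
#4 0xb4→b11/s1 VC-HIT; vc=[15]
#5 0xfc→b15/s1 VC-HIT; vc=[11]
#6 0xb6→b11/s1 VC-HIT; vc=[15]
#7 0xb1→b11/s1 L1-HIT; vc=[15]
#8 0xb6→b11/s1 L1-HIT; vc=[15]
#9 0xb2→b11/s1 L1-HIT; vc=[15]
#10 0xb0→b11/s1 L1-HIT; vc=[15]
#11 0xbd→b11/s1 L1-HIT; vc=[15]
#12 0xf8→b15/s1 VC-HIT; vc=[11]
#13 0xb2→b11/s1 VC-HIT; vc=[15]
#14 0xb4→b11/s1 L1-HIT; vc=[15]
#15 0xfc→b15/s1 VC-HIT; vc=[11]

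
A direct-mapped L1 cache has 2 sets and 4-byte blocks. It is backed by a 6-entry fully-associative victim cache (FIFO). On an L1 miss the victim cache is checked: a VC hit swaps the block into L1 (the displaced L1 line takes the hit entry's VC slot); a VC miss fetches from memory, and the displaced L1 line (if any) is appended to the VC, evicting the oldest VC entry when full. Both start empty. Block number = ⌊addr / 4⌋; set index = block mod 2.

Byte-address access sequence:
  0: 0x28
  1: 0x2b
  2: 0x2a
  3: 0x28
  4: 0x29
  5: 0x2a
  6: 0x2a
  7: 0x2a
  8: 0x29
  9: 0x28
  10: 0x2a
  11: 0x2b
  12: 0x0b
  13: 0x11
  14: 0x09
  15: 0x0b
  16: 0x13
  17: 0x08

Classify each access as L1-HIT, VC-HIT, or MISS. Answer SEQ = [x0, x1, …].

  [0] addr=0x28 blk=10 s=0: MISS | VC []
  [1] addr=0x2b blk=10 s=0: L1-HIT | VC []
  [2] addr=0x2a blk=10 s=0: L1-HIT | VC []
  [3] addr=0x28 blk=10 s=0: L1-HIT | VC []
  [4] addr=0x29 blk=10 s=0: L1-HIT | VC []
  [5] addr=0x2a blk=10 s=0: L1-HIT | VC []
  [6] addr=0x2a blk=10 s=0: L1-HIT | VC []
  [7] addr=0x2a blk=10 s=0: L1-HIT | VC []
  [8] addr=0x29 blk=10 s=0: L1-HIT | VC []
  [9] addr=0x28 blk=10 s=0: L1-HIT | VC []
  [10] addr=0x2a blk=10 s=0: L1-HIT | VC []
  [11] addr=0x2b blk=10 s=0: L1-HIT | VC []
  [12] addr=0xb blk=2 s=0: MISS | VC [10]
  [13] addr=0x11 blk=4 s=0: MISS | VC [10, 2]
  [14] addr=0x9 blk=2 s=0: VC-HIT | VC [10, 4]
  [15] addr=0xb blk=2 s=0: L1-HIT | VC [10, 4]
  [16] addr=0x13 blk=4 s=0: VC-HIT | VC [10, 2]
  [17] addr=0x8 blk=2 s=0: VC-HIT | VC [10, 4]

SEQ = [MISS, L1-HIT, L1-HIT, L1-HIT, L1-HIT, L1-HIT, L1-HIT, L1-HIT, L1-HIT, L1-HIT, L1-HIT, L1-HIT, MISS, MISS, VC-HIT, L1-HIT, VC-HIT, VC-HIT]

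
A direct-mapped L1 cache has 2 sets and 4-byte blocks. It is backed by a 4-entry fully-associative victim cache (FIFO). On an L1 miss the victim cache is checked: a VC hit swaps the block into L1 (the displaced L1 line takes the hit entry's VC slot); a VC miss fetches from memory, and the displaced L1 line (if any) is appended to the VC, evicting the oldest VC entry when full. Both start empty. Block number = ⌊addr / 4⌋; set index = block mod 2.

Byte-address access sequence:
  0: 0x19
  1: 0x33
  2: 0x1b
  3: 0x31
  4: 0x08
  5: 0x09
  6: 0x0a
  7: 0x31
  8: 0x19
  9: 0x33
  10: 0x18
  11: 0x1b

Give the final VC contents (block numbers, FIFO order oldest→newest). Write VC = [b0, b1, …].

VC = [12, 2]

#0 0x19→b6/s0 MISS; vc=[]
#1 0x33→b12/s0 MISS; vc=[6]
#2 0x1b→b6/s0 VC-HIT; vc=[12]
#3 0x31→b12/s0 VC-HIT; vc=[6]
#4 0x8→b2/s0 MISS; vc=[6,12]
#5 0x9→b2/s0 L1-HIT; vc=[6,12]
#6 0xa→b2/s0 L1-HIT; vc=[6,12]
#7 0x31→b12/s0 VC-HIT; vc=[6,2]
#8 0x19→b6/s0 VC-HIT; vc=[12,2]
#9 0x33→b12/s0 VC-HIT; vc=[6,2]
#10 0x18→b6/s0 VC-HIT; vc=[12,2]
#11 0x1b→b6/s0 L1-HIT; vc=[12,2]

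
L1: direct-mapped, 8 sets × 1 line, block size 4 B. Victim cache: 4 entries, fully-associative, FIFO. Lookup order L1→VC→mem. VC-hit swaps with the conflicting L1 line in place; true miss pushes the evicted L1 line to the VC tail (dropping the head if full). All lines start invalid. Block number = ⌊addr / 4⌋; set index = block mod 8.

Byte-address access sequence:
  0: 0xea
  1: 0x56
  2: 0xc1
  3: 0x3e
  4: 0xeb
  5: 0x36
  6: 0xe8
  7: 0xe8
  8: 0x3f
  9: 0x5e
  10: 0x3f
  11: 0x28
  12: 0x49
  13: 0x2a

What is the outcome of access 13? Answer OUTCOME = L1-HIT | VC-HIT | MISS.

  [0] addr=0xea blk=58 s=2: MISS | VC []
  [1] addr=0x56 blk=21 s=5: MISS | VC []
  [2] addr=0xc1 blk=48 s=0: MISS | VC []
  [3] addr=0x3e blk=15 s=7: MISS | VC []
  [4] addr=0xeb blk=58 s=2: L1-HIT | VC []
  [5] addr=0x36 blk=13 s=5: MISS | VC [21]
  [6] addr=0xe8 blk=58 s=2: L1-HIT | VC [21]
  [7] addr=0xe8 blk=58 s=2: L1-HIT | VC [21]
  [8] addr=0x3f blk=15 s=7: L1-HIT | VC [21]
  [9] addr=0x5e blk=23 s=7: MISS | VC [21, 15]
  [10] addr=0x3f blk=15 s=7: VC-HIT | VC [21, 23]
  [11] addr=0x28 blk=10 s=2: MISS | VC [21, 23, 58]
  [12] addr=0x49 blk=18 s=2: MISS | VC [21, 23, 58, 10]
  [13] addr=0x2a blk=10 s=2: VC-HIT | VC [21, 23, 58, 18]

OUTCOME = VC-HIT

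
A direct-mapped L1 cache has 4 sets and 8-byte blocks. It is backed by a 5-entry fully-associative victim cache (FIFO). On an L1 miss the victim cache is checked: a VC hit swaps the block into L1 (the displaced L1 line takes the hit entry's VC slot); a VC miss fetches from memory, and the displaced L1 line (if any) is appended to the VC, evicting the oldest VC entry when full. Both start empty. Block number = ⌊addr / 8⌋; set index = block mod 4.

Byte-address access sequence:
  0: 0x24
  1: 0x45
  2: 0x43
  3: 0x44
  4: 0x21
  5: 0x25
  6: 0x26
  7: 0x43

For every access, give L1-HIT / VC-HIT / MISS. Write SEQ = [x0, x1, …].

SEQ = [MISS, MISS, L1-HIT, L1-HIT, VC-HIT, L1-HIT, L1-HIT, VC-HIT]

  [0] addr=0x24 blk=4 s=0: MISS | VC []
  [1] addr=0x45 blk=8 s=0: MISS | VC [4]
  [2] addr=0x43 blk=8 s=0: L1-HIT | VC [4]
  [3] addr=0x44 blk=8 s=0: L1-HIT | VC [4]
  [4] addr=0x21 blk=4 s=0: VC-HIT | VC [8]
  [5] addr=0x25 blk=4 s=0: L1-HIT | VC [8]
  [6] addr=0x26 blk=4 s=0: L1-HIT | VC [8]
  [7] addr=0x43 blk=8 s=0: VC-HIT | VC [4]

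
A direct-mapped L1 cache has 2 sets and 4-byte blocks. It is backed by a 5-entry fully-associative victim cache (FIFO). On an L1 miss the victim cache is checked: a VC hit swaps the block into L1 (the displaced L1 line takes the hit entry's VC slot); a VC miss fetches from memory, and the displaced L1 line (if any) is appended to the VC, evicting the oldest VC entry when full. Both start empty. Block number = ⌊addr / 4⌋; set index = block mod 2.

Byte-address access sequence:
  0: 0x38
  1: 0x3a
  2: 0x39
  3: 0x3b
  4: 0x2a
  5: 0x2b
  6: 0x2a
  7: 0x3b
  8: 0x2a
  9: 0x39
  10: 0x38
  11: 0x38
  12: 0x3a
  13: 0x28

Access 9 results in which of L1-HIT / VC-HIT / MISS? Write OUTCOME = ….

OUTCOME = VC-HIT

#0 0x38→b14/s0 MISS; vc=[]
#1 0x3a→b14/s0 L1-HIT; vc=[]
#2 0x39→b14/s0 L1-HIT; vc=[]
#3 0x3b→b14/s0 L1-HIT; vc=[]
#4 0x2a→b10/s0 MISS; vc=[14]
#5 0x2b→b10/s0 L1-HIT; vc=[14]
#6 0x2a→b10/s0 L1-HIT; vc=[14]
#7 0x3b→b14/s0 VC-HIT; vc=[10]
#8 0x2a→b10/s0 VC-HIT; vc=[14]
#9 0x39→b14/s0 VC-HIT; vc=[10]
#10 0x38→b14/s0 L1-HIT; vc=[10]
#11 0x38→b14/s0 L1-HIT; vc=[10]
#12 0x3a→b14/s0 L1-HIT; vc=[10]
#13 0x28→b10/s0 VC-HIT; vc=[14]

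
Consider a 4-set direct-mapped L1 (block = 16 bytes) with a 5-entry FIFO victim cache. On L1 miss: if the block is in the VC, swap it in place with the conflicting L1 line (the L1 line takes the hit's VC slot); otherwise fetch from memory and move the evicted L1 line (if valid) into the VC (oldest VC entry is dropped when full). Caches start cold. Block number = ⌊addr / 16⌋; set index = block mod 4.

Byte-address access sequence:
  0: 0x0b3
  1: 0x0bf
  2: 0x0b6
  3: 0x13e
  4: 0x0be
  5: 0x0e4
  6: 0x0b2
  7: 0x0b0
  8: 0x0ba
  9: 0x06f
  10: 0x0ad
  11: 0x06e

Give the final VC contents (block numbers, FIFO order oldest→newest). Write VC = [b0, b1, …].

0: 0xb3 (blk 11, set 3) → MISS  vc=[]
1: 0xbf (blk 11, set 3) → L1-HIT  vc=[]
2: 0xb6 (blk 11, set 3) → L1-HIT  vc=[]
3: 0x13e (blk 19, set 3) → MISS  vc=[11]
4: 0xbe (blk 11, set 3) → VC-HIT  vc=[19]
5: 0xe4 (blk 14, set 2) → MISS  vc=[19]
6: 0xb2 (blk 11, set 3) → L1-HIT  vc=[19]
7: 0xb0 (blk 11, set 3) → L1-HIT  vc=[19]
8: 0xba (blk 11, set 3) → L1-HIT  vc=[19]
9: 0x6f (blk 6, set 2) → MISS  vc=[19, 14]
10: 0xad (blk 10, set 2) → MISS  vc=[19, 14, 6]
11: 0x6e (blk 6, set 2) → VC-HIT  vc=[19, 14, 10]

VC = [19, 14, 10]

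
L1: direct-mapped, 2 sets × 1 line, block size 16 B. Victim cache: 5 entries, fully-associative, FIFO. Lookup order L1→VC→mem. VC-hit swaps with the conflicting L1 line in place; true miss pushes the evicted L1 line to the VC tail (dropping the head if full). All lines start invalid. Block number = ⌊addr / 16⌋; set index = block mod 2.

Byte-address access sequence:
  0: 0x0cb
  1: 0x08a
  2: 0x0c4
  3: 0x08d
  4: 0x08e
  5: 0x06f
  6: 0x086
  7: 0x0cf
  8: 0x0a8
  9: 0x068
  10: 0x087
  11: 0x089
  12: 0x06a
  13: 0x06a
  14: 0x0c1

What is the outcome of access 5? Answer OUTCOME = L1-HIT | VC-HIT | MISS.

OUTCOME = MISS

#0 0xcb→b12/s0 MISS; vc=[]
#1 0x8a→b8/s0 MISS; vc=[12]
#2 0xc4→b12/s0 VC-HIT; vc=[8]
#3 0x8d→b8/s0 VC-HIT; vc=[12]
#4 0x8e→b8/s0 L1-HIT; vc=[12]
#5 0x6f→b6/s0 MISS; vc=[12,8]
#6 0x86→b8/s0 VC-HIT; vc=[12,6]
#7 0xcf→b12/s0 VC-HIT; vc=[8,6]
#8 0xa8→b10/s0 MISS; vc=[8,6,12]
#9 0x68→b6/s0 VC-HIT; vc=[8,10,12]
#10 0x87→b8/s0 VC-HIT; vc=[6,10,12]
#11 0x89→b8/s0 L1-HIT; vc=[6,10,12]
#12 0x6a→b6/s0 VC-HIT; vc=[8,10,12]
#13 0x6a→b6/s0 L1-HIT; vc=[8,10,12]
#14 0xc1→b12/s0 VC-HIT; vc=[8,10,6]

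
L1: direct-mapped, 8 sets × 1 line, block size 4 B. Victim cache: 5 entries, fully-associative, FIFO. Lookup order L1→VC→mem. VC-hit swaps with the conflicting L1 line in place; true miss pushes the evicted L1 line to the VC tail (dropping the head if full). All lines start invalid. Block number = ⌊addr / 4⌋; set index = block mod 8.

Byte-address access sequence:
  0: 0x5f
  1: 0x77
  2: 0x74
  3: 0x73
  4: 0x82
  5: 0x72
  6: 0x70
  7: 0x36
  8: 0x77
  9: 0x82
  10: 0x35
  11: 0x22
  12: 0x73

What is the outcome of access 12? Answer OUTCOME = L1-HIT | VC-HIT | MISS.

  [0] addr=0x5f blk=23 s=7: MISS | VC []
  [1] addr=0x77 blk=29 s=5: MISS | VC []
  [2] addr=0x74 blk=29 s=5: L1-HIT | VC []
  [3] addr=0x73 blk=28 s=4: MISS | VC []
  [4] addr=0x82 blk=32 s=0: MISS | VC []
  [5] addr=0x72 blk=28 s=4: L1-HIT | VC []
  [6] addr=0x70 blk=28 s=4: L1-HIT | VC []
  [7] addr=0x36 blk=13 s=5: MISS | VC [29]
  [8] addr=0x77 blk=29 s=5: VC-HIT | VC [13]
  [9] addr=0x82 blk=32 s=0: L1-HIT | VC [13]
  [10] addr=0x35 blk=13 s=5: VC-HIT | VC [29]
  [11] addr=0x22 blk=8 s=0: MISS | VC [29, 32]
  [12] addr=0x73 blk=28 s=4: L1-HIT | VC [29, 32]

OUTCOME = L1-HIT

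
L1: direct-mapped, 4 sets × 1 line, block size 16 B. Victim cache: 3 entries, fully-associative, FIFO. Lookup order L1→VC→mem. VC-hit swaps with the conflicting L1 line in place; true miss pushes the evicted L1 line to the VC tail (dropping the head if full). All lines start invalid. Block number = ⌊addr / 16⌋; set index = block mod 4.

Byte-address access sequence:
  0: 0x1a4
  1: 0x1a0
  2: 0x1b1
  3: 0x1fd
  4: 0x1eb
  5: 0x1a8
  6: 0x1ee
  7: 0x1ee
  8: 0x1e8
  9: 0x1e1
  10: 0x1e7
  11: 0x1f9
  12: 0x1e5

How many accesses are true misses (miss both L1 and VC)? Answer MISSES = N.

MISSES = 4

0: 0x1a4 (blk 26, set 2) → MISS  vc=[]
1: 0x1a0 (blk 26, set 2) → L1-HIT  vc=[]
2: 0x1b1 (blk 27, set 3) → MISS  vc=[]
3: 0x1fd (blk 31, set 3) → MISS  vc=[27]
4: 0x1eb (blk 30, set 2) → MISS  vc=[27, 26]
5: 0x1a8 (blk 26, set 2) → VC-HIT  vc=[27, 30]
6: 0x1ee (blk 30, set 2) → VC-HIT  vc=[27, 26]
7: 0x1ee (blk 30, set 2) → L1-HIT  vc=[27, 26]
8: 0x1e8 (blk 30, set 2) → L1-HIT  vc=[27, 26]
9: 0x1e1 (blk 30, set 2) → L1-HIT  vc=[27, 26]
10: 0x1e7 (blk 30, set 2) → L1-HIT  vc=[27, 26]
11: 0x1f9 (blk 31, set 3) → L1-HIT  vc=[27, 26]
12: 0x1e5 (blk 30, set 2) → L1-HIT  vc=[27, 26]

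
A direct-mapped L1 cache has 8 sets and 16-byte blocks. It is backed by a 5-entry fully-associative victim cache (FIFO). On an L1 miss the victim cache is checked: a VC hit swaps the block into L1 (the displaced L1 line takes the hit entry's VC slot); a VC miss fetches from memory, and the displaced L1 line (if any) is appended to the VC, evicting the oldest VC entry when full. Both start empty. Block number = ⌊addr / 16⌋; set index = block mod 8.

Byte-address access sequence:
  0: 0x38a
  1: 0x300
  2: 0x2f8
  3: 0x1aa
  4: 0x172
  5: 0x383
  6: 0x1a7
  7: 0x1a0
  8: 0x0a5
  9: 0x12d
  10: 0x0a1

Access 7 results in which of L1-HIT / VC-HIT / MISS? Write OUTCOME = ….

OUTCOME = L1-HIT

#0 0x38a→b56/s0 MISS; vc=[]
#1 0x300→b48/s0 MISS; vc=[56]
#2 0x2f8→b47/s7 MISS; vc=[56]
#3 0x1aa→b26/s2 MISS; vc=[56]
#4 0x172→b23/s7 MISS; vc=[56,47]
#5 0x383→b56/s0 VC-HIT; vc=[48,47]
#6 0x1a7→b26/s2 L1-HIT; vc=[48,47]
#7 0x1a0→b26/s2 L1-HIT; vc=[48,47]
#8 0xa5→b10/s2 MISS; vc=[48,47,26]
#9 0x12d→b18/s2 MISS; vc=[48,47,26,10]
#10 0xa1→b10/s2 VC-HIT; vc=[48,47,26,18]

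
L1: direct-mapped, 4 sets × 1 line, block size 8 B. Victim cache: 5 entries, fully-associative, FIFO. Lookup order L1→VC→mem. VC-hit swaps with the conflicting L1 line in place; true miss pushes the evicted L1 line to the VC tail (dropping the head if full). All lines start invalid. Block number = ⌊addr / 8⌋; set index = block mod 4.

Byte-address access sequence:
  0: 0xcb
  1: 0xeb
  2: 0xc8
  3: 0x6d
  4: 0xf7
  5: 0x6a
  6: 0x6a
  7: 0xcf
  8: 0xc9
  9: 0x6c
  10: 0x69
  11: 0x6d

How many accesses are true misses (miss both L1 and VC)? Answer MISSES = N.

#0 0xcb→b25/s1 MISS; vc=[]
#1 0xeb→b29/s1 MISS; vc=[25]
#2 0xc8→b25/s1 VC-HIT; vc=[29]
#3 0x6d→b13/s1 MISS; vc=[29,25]
#4 0xf7→b30/s2 MISS; vc=[29,25]
#5 0x6a→b13/s1 L1-HIT; vc=[29,25]
#6 0x6a→b13/s1 L1-HIT; vc=[29,25]
#7 0xcf→b25/s1 VC-HIT; vc=[29,13]
#8 0xc9→b25/s1 L1-HIT; vc=[29,13]
#9 0x6c→b13/s1 VC-HIT; vc=[29,25]
#10 0x69→b13/s1 L1-HIT; vc=[29,25]
#11 0x6d→b13/s1 L1-HIT; vc=[29,25]

MISSES = 4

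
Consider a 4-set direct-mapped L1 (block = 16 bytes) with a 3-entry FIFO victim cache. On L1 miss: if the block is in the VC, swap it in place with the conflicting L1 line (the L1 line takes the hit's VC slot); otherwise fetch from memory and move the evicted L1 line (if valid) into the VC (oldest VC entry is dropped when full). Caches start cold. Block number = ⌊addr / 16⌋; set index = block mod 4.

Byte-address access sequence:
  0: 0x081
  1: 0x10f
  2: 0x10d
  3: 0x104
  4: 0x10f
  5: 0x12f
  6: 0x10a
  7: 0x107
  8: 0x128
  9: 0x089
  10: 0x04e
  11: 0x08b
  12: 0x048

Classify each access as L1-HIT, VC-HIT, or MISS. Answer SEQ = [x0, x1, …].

SEQ = [MISS, MISS, L1-HIT, L1-HIT, L1-HIT, MISS, L1-HIT, L1-HIT, L1-HIT, VC-HIT, MISS, VC-HIT, VC-HIT]

  [0] addr=0x81 blk=8 s=0: MISS | VC []
  [1] addr=0x10f blk=16 s=0: MISS | VC [8]
  [2] addr=0x10d blk=16 s=0: L1-HIT | VC [8]
  [3] addr=0x104 blk=16 s=0: L1-HIT | VC [8]
  [4] addr=0x10f blk=16 s=0: L1-HIT | VC [8]
  [5] addr=0x12f blk=18 s=2: MISS | VC [8]
  [6] addr=0x10a blk=16 s=0: L1-HIT | VC [8]
  [7] addr=0x107 blk=16 s=0: L1-HIT | VC [8]
  [8] addr=0x128 blk=18 s=2: L1-HIT | VC [8]
  [9] addr=0x89 blk=8 s=0: VC-HIT | VC [16]
  [10] addr=0x4e blk=4 s=0: MISS | VC [16, 8]
  [11] addr=0x8b blk=8 s=0: VC-HIT | VC [16, 4]
  [12] addr=0x48 blk=4 s=0: VC-HIT | VC [16, 8]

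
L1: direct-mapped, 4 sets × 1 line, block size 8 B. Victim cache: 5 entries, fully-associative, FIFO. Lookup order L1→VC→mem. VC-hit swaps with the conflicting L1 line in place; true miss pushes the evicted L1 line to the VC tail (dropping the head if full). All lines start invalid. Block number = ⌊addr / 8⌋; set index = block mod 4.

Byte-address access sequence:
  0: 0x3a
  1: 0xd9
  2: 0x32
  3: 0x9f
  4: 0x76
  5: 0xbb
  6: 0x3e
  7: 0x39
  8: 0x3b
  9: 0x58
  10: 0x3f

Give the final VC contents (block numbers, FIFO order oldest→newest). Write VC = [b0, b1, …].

  [0] addr=0x3a blk=7 s=3: MISS | VC []
  [1] addr=0xd9 blk=27 s=3: MISS | VC [7]
  [2] addr=0x32 blk=6 s=2: MISS | VC [7]
  [3] addr=0x9f blk=19 s=3: MISS | VC [7, 27]
  [4] addr=0x76 blk=14 s=2: MISS | VC [7, 27, 6]
  [5] addr=0xbb blk=23 s=3: MISS | VC [7, 27, 6, 19]
  [6] addr=0x3e blk=7 s=3: VC-HIT | VC [23, 27, 6, 19]
  [7] addr=0x39 blk=7 s=3: L1-HIT | VC [23, 27, 6, 19]
  [8] addr=0x3b blk=7 s=3: L1-HIT | VC [23, 27, 6, 19]
  [9] addr=0x58 blk=11 s=3: MISS | VC [23, 27, 6, 19, 7]
  [10] addr=0x3f blk=7 s=3: VC-HIT | VC [23, 27, 6, 19, 11]

VC = [23, 27, 6, 19, 11]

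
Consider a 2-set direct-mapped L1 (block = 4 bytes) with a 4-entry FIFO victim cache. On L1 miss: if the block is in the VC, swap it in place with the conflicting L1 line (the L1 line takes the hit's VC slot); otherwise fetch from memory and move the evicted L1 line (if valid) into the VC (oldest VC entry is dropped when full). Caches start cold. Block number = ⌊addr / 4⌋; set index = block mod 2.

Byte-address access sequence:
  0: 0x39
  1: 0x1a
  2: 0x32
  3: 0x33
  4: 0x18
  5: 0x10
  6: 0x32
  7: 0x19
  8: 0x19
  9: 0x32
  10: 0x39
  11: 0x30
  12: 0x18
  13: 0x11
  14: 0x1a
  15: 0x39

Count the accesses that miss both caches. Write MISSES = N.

MISSES = 4

#0 0x39→b14/s0 MISS; vc=[]
#1 0x1a→b6/s0 MISS; vc=[14]
#2 0x32→b12/s0 MISS; vc=[14,6]
#3 0x33→b12/s0 L1-HIT; vc=[14,6]
#4 0x18→b6/s0 VC-HIT; vc=[14,12]
#5 0x10→b4/s0 MISS; vc=[14,12,6]
#6 0x32→b12/s0 VC-HIT; vc=[14,4,6]
#7 0x19→b6/s0 VC-HIT; vc=[14,4,12]
#8 0x19→b6/s0 L1-HIT; vc=[14,4,12]
#9 0x32→b12/s0 VC-HIT; vc=[14,4,6]
#10 0x39→b14/s0 VC-HIT; vc=[12,4,6]
#11 0x30→b12/s0 VC-HIT; vc=[14,4,6]
#12 0x18→b6/s0 VC-HIT; vc=[14,4,12]
#13 0x11→b4/s0 VC-HIT; vc=[14,6,12]
#14 0x1a→b6/s0 VC-HIT; vc=[14,4,12]
#15 0x39→b14/s0 VC-HIT; vc=[6,4,12]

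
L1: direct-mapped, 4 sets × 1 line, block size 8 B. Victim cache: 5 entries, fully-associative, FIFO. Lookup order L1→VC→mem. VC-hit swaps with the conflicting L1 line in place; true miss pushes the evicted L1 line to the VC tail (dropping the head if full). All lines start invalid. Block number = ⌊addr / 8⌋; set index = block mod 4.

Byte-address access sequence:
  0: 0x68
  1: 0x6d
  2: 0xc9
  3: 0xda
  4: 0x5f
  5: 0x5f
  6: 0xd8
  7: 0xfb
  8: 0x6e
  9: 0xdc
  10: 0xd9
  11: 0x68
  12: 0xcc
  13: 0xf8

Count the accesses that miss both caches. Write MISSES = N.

#0 0x68→b13/s1 MISS; vc=[]
#1 0x6d→b13/s1 L1-HIT; vc=[]
#2 0xc9→b25/s1 MISS; vc=[13]
#3 0xda→b27/s3 MISS; vc=[13]
#4 0x5f→b11/s3 MISS; vc=[13,27]
#5 0x5f→b11/s3 L1-HIT; vc=[13,27]
#6 0xd8→b27/s3 VC-HIT; vc=[13,11]
#7 0xfb→b31/s3 MISS; vc=[13,11,27]
#8 0x6e→b13/s1 VC-HIT; vc=[25,11,27]
#9 0xdc→b27/s3 VC-HIT; vc=[25,11,31]
#10 0xd9→b27/s3 L1-HIT; vc=[25,11,31]
#11 0x68→b13/s1 L1-HIT; vc=[25,11,31]
#12 0xcc→b25/s1 VC-HIT; vc=[13,11,31]
#13 0xf8→b31/s3 VC-HIT; vc=[13,11,27]

MISSES = 5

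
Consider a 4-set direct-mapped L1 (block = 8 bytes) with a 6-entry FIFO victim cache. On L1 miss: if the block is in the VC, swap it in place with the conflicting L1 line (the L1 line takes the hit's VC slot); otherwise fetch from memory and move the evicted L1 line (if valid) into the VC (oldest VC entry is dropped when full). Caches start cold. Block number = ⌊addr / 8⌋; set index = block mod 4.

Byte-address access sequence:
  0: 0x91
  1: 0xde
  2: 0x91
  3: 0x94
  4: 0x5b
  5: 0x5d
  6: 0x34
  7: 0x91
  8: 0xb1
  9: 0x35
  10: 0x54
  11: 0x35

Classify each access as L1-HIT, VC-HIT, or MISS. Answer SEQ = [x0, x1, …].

  [0] addr=0x91 blk=18 s=2: MISS | VC []
  [1] addr=0xde blk=27 s=3: MISS | VC []
  [2] addr=0x91 blk=18 s=2: L1-HIT | VC []
  [3] addr=0x94 blk=18 s=2: L1-HIT | VC []
  [4] addr=0x5b blk=11 s=3: MISS | VC [27]
  [5] addr=0x5d blk=11 s=3: L1-HIT | VC [27]
  [6] addr=0x34 blk=6 s=2: MISS | VC [27, 18]
  [7] addr=0x91 blk=18 s=2: VC-HIT | VC [27, 6]
  [8] addr=0xb1 blk=22 s=2: MISS | VC [27, 6, 18]
  [9] addr=0x35 blk=6 s=2: VC-HIT | VC [27, 22, 18]
  [10] addr=0x54 blk=10 s=2: MISS | VC [27, 22, 18, 6]
  [11] addr=0x35 blk=6 s=2: VC-HIT | VC [27, 22, 18, 10]

SEQ = [MISS, MISS, L1-HIT, L1-HIT, MISS, L1-HIT, MISS, VC-HIT, MISS, VC-HIT, MISS, VC-HIT]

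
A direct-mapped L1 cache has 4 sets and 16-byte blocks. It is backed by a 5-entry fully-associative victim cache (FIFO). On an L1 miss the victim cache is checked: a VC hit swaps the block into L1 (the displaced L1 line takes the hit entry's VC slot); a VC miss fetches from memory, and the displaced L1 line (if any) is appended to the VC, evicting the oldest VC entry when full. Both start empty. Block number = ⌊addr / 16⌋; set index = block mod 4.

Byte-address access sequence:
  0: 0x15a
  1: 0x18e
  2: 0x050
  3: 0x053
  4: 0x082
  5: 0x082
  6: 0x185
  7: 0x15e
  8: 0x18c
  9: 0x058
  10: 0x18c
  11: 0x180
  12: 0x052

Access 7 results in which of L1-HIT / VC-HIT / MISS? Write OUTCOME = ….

#0 0x15a→b21/s1 MISS; vc=[]
#1 0x18e→b24/s0 MISS; vc=[]
#2 0x50→b5/s1 MISS; vc=[21]
#3 0x53→b5/s1 L1-HIT; vc=[21]
#4 0x82→b8/s0 MISS; vc=[21,24]
#5 0x82→b8/s0 L1-HIT; vc=[21,24]
#6 0x185→b24/s0 VC-HIT; vc=[21,8]
#7 0x15e→b21/s1 VC-HIT; vc=[5,8]
#8 0x18c→b24/s0 L1-HIT; vc=[5,8]
#9 0x58→b5/s1 VC-HIT; vc=[21,8]
#10 0x18c→b24/s0 L1-HIT; vc=[21,8]
#11 0x180→b24/s0 L1-HIT; vc=[21,8]
#12 0x52→b5/s1 L1-HIT; vc=[21,8]

OUTCOME = VC-HIT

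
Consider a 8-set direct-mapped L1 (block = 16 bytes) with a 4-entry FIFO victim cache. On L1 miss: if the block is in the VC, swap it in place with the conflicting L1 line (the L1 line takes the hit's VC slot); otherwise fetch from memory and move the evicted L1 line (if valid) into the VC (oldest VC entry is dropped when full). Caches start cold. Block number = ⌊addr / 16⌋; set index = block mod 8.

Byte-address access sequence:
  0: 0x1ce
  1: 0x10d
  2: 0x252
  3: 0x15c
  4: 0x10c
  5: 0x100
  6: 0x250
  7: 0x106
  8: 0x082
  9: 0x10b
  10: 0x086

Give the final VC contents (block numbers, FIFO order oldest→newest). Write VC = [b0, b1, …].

VC = [21, 16]

#0 0x1ce→b28/s4 MISS; vc=[]
#1 0x10d→b16/s0 MISS; vc=[]
#2 0x252→b37/s5 MISS; vc=[]
#3 0x15c→b21/s5 MISS; vc=[37]
#4 0x10c→b16/s0 L1-HIT; vc=[37]
#5 0x100→b16/s0 L1-HIT; vc=[37]
#6 0x250→b37/s5 VC-HIT; vc=[21]
#7 0x106→b16/s0 L1-HIT; vc=[21]
#8 0x82→b8/s0 MISS; vc=[21,16]
#9 0x10b→b16/s0 VC-HIT; vc=[21,8]
#10 0x86→b8/s0 VC-HIT; vc=[21,16]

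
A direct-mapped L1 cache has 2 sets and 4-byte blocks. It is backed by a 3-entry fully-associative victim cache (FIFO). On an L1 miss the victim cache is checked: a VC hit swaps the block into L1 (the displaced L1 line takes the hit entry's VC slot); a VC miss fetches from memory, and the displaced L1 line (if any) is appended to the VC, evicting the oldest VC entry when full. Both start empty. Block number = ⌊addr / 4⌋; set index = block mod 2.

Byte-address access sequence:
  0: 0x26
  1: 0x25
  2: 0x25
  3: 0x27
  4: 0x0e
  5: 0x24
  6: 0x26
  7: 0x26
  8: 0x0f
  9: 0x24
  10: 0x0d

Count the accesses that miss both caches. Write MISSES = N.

MISSES = 2

  [0] addr=0x26 blk=9 s=1: MISS | VC []
  [1] addr=0x25 blk=9 s=1: L1-HIT | VC []
  [2] addr=0x25 blk=9 s=1: L1-HIT | VC []
  [3] addr=0x27 blk=9 s=1: L1-HIT | VC []
  [4] addr=0xe blk=3 s=1: MISS | VC [9]
  [5] addr=0x24 blk=9 s=1: VC-HIT | VC [3]
  [6] addr=0x26 blk=9 s=1: L1-HIT | VC [3]
  [7] addr=0x26 blk=9 s=1: L1-HIT | VC [3]
  [8] addr=0xf blk=3 s=1: VC-HIT | VC [9]
  [9] addr=0x24 blk=9 s=1: VC-HIT | VC [3]
  [10] addr=0xd blk=3 s=1: VC-HIT | VC [9]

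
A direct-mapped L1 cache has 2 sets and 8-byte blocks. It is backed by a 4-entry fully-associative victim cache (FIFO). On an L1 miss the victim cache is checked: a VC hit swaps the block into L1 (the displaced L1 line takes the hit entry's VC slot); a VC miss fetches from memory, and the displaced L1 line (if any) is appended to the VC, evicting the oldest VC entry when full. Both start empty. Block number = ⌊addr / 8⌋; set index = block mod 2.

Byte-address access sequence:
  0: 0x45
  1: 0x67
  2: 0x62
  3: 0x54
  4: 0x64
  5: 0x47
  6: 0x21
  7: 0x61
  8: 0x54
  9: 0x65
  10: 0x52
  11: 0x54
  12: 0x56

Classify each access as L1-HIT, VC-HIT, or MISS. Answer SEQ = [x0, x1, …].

SEQ = [MISS, MISS, L1-HIT, MISS, VC-HIT, VC-HIT, MISS, VC-HIT, VC-HIT, VC-HIT, VC-HIT, L1-HIT, L1-HIT]

  [0] addr=0x45 blk=8 s=0: MISS | VC []
  [1] addr=0x67 blk=12 s=0: MISS | VC [8]
  [2] addr=0x62 blk=12 s=0: L1-HIT | VC [8]
  [3] addr=0x54 blk=10 s=0: MISS | VC [8, 12]
  [4] addr=0x64 blk=12 s=0: VC-HIT | VC [8, 10]
  [5] addr=0x47 blk=8 s=0: VC-HIT | VC [12, 10]
  [6] addr=0x21 blk=4 s=0: MISS | VC [12, 10, 8]
  [7] addr=0x61 blk=12 s=0: VC-HIT | VC [4, 10, 8]
  [8] addr=0x54 blk=10 s=0: VC-HIT | VC [4, 12, 8]
  [9] addr=0x65 blk=12 s=0: VC-HIT | VC [4, 10, 8]
  [10] addr=0x52 blk=10 s=0: VC-HIT | VC [4, 12, 8]
  [11] addr=0x54 blk=10 s=0: L1-HIT | VC [4, 12, 8]
  [12] addr=0x56 blk=10 s=0: L1-HIT | VC [4, 12, 8]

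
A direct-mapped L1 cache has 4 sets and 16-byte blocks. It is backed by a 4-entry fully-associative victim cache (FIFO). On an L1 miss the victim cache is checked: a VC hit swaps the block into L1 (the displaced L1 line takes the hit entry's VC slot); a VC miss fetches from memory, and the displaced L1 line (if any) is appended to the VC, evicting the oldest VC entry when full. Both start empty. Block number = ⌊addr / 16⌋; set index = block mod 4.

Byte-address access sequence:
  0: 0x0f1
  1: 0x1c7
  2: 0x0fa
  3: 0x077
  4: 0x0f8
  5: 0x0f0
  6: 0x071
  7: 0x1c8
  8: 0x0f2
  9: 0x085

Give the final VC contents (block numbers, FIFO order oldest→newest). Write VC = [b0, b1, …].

  [0] addr=0xf1 blk=15 s=3: MISS | VC []
  [1] addr=0x1c7 blk=28 s=0: MISS | VC []
  [2] addr=0xfa blk=15 s=3: L1-HIT | VC []
  [3] addr=0x77 blk=7 s=3: MISS | VC [15]
  [4] addr=0xf8 blk=15 s=3: VC-HIT | VC [7]
  [5] addr=0xf0 blk=15 s=3: L1-HIT | VC [7]
  [6] addr=0x71 blk=7 s=3: VC-HIT | VC [15]
  [7] addr=0x1c8 blk=28 s=0: L1-HIT | VC [15]
  [8] addr=0xf2 blk=15 s=3: VC-HIT | VC [7]
  [9] addr=0x85 blk=8 s=0: MISS | VC [7, 28]

VC = [7, 28]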